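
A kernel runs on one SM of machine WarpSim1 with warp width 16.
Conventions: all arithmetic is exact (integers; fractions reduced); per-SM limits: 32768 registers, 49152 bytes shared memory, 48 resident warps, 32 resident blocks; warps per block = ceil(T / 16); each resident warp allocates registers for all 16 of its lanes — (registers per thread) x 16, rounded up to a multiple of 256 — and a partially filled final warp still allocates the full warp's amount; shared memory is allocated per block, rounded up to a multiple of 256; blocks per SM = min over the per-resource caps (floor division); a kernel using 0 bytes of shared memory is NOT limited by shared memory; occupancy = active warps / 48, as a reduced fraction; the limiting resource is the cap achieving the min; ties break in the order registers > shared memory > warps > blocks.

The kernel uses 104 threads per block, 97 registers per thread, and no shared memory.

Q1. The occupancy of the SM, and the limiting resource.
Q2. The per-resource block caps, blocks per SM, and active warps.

Answer: occupancy 7/24, limited by registers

registers: 2 blocks
shared memory: no limit (kernel uses none)
warps: 6 blocks
blocks: 32 blocks

Answer: 2 blocks, 14 active warps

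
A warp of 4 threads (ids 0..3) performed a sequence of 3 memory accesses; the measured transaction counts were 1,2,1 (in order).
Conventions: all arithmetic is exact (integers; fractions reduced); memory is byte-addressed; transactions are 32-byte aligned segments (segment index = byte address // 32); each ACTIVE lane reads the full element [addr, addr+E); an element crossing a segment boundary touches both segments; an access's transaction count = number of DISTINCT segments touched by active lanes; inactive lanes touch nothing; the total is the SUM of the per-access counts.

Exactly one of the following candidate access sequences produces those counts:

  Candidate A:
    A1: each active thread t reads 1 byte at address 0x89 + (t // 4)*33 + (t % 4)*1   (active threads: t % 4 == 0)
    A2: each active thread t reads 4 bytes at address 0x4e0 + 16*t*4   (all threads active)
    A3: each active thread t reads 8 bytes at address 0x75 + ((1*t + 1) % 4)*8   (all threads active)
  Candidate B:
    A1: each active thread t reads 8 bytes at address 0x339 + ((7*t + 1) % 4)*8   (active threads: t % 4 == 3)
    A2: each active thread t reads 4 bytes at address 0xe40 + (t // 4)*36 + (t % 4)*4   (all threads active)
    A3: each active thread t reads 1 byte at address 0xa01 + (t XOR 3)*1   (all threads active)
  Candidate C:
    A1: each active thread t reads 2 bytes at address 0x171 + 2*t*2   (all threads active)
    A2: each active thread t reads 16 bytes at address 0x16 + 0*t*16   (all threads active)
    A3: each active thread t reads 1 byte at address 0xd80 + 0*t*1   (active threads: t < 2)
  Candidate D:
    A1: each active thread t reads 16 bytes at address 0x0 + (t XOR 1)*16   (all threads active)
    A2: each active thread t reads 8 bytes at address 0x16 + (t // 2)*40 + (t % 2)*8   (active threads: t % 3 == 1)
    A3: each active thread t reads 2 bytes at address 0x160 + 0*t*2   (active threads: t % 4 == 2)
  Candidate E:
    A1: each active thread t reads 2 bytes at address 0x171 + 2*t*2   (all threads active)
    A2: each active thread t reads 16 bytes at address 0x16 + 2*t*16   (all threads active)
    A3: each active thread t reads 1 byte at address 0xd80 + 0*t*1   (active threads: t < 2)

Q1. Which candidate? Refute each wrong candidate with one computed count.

A: A2 gives 4 transactions, not 2
B: A2 gives 1 transaction, not 2
D: A1 gives 2 transactions, not 1
E: A2 gives 5 transactions, not 2
C: all counts match (1,2,1)

Answer: C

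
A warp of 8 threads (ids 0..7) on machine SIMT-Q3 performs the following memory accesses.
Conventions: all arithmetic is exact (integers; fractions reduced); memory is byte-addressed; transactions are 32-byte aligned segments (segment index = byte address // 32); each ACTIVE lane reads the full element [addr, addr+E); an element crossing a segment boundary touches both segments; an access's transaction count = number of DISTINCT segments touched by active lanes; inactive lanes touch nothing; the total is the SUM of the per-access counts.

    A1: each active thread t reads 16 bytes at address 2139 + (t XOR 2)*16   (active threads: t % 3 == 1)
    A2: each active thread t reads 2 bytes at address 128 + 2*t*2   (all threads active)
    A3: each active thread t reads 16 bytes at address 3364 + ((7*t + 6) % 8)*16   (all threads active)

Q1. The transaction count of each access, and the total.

A1: 3 transactions
A2: 1 transaction
A3: 5 transactions

Answer: 3,1,5; total 9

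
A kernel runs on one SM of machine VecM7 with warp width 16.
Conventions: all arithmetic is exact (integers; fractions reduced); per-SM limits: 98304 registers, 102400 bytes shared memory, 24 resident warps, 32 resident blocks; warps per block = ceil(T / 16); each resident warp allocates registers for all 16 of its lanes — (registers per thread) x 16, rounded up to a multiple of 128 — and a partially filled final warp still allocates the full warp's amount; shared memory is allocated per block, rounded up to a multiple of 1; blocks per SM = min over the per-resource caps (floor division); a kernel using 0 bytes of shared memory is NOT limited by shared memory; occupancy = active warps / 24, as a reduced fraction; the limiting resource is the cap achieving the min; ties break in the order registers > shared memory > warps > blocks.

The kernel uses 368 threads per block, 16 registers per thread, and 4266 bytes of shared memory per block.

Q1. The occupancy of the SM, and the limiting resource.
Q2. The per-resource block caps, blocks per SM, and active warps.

Answer: occupancy 23/24, limited by warps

registers: 16 blocks
shared memory: 24 blocks
warps: 1 block
blocks: 32 blocks

Answer: 1 block, 23 active warps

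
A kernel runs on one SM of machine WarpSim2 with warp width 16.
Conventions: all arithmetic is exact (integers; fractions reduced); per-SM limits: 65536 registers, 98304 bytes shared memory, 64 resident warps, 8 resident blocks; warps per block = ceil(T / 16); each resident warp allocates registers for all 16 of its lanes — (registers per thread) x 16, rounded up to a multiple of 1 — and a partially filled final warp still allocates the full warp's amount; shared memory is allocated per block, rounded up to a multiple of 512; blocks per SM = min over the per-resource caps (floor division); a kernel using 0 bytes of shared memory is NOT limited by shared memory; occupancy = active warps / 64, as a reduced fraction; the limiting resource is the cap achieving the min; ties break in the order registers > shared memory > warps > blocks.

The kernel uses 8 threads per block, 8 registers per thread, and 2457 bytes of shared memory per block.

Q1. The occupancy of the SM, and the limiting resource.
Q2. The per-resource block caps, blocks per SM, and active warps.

Answer: occupancy 1/8, limited by blocks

registers: 512 blocks
shared memory: 38 blocks
warps: 64 blocks
blocks: 8 blocks

Answer: 8 blocks, 8 active warps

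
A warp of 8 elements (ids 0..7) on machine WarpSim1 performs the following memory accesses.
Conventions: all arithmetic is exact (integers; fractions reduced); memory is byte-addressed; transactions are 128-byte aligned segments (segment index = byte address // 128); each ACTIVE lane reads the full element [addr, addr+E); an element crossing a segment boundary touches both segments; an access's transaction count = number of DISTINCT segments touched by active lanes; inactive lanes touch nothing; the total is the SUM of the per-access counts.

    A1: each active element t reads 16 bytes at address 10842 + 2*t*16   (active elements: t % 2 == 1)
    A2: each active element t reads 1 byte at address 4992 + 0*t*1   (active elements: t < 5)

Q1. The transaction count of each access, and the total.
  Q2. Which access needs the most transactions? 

A1: 3 transactions
A2: 1 transaction

Answer: 3,1; total 4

Answer: A1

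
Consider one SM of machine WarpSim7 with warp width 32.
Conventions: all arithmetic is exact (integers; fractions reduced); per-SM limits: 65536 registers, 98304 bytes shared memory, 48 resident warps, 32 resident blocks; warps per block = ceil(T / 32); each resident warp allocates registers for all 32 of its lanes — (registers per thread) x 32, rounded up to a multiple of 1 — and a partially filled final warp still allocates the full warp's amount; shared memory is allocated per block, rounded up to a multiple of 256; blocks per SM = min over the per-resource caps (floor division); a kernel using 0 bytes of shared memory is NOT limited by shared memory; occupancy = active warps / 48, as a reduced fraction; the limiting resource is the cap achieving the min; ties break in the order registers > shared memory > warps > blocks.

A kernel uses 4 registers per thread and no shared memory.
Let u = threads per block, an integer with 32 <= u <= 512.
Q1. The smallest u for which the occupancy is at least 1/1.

Answer: u = 33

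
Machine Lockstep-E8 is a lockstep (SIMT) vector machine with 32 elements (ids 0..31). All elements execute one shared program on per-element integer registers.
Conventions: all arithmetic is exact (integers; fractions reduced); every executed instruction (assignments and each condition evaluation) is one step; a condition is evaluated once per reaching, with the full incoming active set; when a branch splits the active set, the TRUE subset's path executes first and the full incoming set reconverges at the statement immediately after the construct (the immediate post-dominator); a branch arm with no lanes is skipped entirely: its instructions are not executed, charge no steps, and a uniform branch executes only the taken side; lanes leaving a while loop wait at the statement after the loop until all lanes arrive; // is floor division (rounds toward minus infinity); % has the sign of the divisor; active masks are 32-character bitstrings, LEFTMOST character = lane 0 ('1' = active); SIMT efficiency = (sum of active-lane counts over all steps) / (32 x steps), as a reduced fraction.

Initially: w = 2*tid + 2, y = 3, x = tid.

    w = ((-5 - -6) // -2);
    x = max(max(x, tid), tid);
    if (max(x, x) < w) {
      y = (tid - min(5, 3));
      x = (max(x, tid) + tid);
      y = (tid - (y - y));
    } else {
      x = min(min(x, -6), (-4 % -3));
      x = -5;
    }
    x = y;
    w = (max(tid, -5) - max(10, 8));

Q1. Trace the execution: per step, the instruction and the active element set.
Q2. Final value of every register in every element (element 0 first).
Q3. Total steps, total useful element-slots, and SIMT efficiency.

step 0: w <- ((-5 - -6) // -2)       11111111111111111111111111111111
step 1: x <- max(max(x, tid), tid)   11111111111111111111111111111111
step 2: eval (max(x, x) < w)         11111111111111111111111111111111
step 3: x <- min(min(x, -6), (-4 % -3)) 11111111111111111111111111111111
step 4: x <- -5                      11111111111111111111111111111111
step 5: x <- y                       11111111111111111111111111111111
step 6: w <- (max(tid, -5) - max(10, 8)) 11111111111111111111111111111111

Answer: 7 steps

w: -10,-9,-8,-7,-6,-5,-4,-3,-2,-1,0,1,2,3,4,5,6,7,8,9,10,11,12,13,14,15,16,17,18,19,20,21
y: 3,3,3,3,3,3,3,3,3,3,3,3,3,3,3,3,3,3,3,3,3,3,3,3,3,3,3,3,3,3,3,3
x: 3,3,3,3,3,3,3,3,3,3,3,3,3,3,3,3,3,3,3,3,3,3,3,3,3,3,3,3,3,3,3,3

steps = 7; useful = 224; efficiency = 224/224 = 1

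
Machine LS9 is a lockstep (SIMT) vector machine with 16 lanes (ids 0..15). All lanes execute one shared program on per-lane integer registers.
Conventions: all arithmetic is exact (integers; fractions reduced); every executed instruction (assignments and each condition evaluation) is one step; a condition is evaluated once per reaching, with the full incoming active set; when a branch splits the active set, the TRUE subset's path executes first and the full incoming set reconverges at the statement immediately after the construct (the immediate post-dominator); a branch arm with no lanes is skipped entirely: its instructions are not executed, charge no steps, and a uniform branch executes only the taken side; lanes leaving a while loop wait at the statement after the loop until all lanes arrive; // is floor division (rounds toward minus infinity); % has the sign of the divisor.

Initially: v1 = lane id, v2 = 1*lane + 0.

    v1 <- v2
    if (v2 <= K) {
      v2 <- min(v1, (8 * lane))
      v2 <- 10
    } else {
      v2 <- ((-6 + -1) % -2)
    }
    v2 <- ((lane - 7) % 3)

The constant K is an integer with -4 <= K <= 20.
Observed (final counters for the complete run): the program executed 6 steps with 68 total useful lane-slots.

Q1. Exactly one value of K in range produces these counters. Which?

Answer: K = 3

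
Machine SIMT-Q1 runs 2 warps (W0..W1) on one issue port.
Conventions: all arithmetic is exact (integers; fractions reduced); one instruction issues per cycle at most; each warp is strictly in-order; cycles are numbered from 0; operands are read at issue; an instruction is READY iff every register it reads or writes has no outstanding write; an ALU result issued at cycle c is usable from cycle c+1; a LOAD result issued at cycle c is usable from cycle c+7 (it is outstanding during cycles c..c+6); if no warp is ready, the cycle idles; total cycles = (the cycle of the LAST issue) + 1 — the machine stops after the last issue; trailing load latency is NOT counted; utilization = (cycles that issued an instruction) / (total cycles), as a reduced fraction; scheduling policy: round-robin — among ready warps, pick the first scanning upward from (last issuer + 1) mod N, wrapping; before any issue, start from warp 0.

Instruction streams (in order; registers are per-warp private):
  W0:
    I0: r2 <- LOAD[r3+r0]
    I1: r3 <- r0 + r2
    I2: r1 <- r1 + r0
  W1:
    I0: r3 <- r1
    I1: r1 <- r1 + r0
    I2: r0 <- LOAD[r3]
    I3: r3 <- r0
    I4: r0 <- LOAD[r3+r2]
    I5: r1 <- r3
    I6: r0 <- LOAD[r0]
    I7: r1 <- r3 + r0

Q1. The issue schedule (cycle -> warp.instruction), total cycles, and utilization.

cycle 0: W0.I0
cycle 1: W1.I0
cycle 2: W1.I1
cycle 3: W1.I2
cycle 4: idle
cycle 5: idle
cycle 6: idle
cycle 7: W0.I1
cycle 8: W0.I2
cycle 9: idle
cycle 10: W1.I3
cycle 11: W1.I4
cycle 12: W1.I5
cycle 13: idle
cycle 14: idle
cycle 15: idle
cycle 16: idle
cycle 17: idle
cycle 18: W1.I6
cycle 19: idle
cycle 20: idle
cycle 21: idle
cycle 22: idle
cycle 23: idle
cycle 24: idle
cycle 25: W1.I7

Answer: 26 cycles, utilization 11/26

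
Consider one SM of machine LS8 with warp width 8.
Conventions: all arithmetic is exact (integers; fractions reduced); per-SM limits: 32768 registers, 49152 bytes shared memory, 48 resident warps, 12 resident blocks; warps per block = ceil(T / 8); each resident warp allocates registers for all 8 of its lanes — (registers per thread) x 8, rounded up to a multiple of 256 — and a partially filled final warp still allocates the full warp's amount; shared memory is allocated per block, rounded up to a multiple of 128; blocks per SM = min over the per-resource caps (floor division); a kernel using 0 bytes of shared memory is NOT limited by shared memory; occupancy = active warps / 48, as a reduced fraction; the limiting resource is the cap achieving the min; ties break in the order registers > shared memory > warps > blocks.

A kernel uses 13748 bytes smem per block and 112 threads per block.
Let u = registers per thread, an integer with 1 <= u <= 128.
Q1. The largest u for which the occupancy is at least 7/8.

Answer: u = 96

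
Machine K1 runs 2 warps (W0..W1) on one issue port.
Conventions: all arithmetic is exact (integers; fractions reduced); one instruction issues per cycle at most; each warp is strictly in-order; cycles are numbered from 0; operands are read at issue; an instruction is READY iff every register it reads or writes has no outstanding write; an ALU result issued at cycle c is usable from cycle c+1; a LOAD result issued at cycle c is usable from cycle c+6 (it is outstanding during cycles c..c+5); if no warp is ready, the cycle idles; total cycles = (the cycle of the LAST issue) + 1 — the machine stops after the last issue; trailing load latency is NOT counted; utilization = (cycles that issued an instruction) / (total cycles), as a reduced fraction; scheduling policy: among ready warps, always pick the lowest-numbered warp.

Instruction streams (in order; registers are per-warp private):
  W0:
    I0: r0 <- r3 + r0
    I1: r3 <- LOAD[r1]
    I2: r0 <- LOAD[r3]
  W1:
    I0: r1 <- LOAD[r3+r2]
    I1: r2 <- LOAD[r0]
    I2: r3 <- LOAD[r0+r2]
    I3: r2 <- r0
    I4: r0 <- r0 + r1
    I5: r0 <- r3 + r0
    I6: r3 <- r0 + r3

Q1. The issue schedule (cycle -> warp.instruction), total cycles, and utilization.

cycle 0: W0.I0
cycle 1: W0.I1
cycle 2: W1.I0
cycle 3: W1.I1
cycle 4: idle
cycle 5: idle
cycle 6: idle
cycle 7: W0.I2
cycle 8: idle
cycle 9: W1.I2
cycle 10: W1.I3
cycle 11: W1.I4
cycle 12: idle
cycle 13: idle
cycle 14: idle
cycle 15: W1.I5
cycle 16: W1.I6

Answer: 17 cycles, utilization 10/17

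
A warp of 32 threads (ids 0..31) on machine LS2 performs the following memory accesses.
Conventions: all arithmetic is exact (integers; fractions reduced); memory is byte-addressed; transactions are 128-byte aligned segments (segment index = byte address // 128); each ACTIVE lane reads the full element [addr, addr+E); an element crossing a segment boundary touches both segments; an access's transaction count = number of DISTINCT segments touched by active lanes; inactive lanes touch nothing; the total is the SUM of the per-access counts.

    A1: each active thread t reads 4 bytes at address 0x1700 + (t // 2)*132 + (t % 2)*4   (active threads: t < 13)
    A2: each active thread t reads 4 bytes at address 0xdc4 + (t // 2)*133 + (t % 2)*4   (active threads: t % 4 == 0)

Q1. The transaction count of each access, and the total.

A1: 7 transactions
A2: 8 transactions

Answer: 7,8; total 15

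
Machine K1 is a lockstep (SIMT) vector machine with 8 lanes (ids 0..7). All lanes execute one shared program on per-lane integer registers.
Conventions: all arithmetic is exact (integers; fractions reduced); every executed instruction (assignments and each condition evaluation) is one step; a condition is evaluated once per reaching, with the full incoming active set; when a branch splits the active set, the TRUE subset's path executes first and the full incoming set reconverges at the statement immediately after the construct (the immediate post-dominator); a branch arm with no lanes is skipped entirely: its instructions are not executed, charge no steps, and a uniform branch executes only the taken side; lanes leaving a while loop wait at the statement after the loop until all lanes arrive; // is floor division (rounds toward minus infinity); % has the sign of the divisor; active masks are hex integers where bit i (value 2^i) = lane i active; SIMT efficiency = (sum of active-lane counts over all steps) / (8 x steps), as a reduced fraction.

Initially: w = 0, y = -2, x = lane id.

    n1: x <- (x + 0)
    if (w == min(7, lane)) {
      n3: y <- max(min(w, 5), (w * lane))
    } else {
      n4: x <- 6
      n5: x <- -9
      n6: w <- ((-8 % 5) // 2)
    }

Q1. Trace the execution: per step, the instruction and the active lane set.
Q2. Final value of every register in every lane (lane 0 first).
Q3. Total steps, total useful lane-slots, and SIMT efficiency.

step 0: x <- (x + 0)                 0xff
step 1: eval (w == min(7, lane))     0xff
step 2: y <- max(min(w, 5), (w * lane)) 0x01
step 3: x <- 6                       0xfe
step 4: x <- -9                      0xfe
step 5: w <- ((-8 % 5) // 2)         0xfe

Answer: 6 steps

w: 0,1,1,1,1,1,1,1
y: 0,-2,-2,-2,-2,-2,-2,-2
x: 0,-9,-9,-9,-9,-9,-9,-9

steps = 6; useful = 38; efficiency = 38/48 = 19/24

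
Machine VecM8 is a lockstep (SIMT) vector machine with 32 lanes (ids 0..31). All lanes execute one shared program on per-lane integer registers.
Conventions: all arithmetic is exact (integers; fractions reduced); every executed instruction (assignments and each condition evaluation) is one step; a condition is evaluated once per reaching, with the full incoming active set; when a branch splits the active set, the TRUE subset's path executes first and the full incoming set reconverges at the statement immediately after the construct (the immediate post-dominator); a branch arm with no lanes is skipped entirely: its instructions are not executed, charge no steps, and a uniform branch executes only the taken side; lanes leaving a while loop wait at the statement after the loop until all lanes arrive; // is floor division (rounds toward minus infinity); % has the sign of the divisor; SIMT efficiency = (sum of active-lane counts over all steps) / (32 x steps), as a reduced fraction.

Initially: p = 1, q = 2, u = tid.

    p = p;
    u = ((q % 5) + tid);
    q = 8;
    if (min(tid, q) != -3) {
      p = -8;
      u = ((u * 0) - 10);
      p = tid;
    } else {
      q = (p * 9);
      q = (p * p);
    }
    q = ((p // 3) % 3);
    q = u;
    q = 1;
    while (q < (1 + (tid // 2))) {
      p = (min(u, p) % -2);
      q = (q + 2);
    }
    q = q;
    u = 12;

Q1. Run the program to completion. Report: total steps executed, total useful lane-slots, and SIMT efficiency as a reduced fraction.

Answer: 37 steps, 800 useful, 25/37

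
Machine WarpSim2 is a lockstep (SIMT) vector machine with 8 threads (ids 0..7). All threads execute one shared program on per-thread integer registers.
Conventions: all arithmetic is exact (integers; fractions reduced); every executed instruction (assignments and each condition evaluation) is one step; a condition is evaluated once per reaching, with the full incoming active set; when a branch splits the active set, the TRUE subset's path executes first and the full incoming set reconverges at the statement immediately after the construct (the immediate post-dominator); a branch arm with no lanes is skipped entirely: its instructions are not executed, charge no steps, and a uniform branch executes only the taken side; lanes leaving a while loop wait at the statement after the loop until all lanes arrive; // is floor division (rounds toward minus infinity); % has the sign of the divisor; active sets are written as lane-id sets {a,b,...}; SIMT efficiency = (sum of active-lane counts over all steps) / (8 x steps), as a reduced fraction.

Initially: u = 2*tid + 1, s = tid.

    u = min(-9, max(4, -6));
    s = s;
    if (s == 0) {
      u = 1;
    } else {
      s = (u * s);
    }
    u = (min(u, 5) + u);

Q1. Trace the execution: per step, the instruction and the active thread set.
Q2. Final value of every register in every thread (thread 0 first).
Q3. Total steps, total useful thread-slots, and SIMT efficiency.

step 0: u <- min(-9, max(4, -6))     {0,1,2,3,4,5,6,7}
step 1: s <- s                       {0,1,2,3,4,5,6,7}
step 2: eval (s == 0)                {0,1,2,3,4,5,6,7}
step 3: u <- 1                       {0}
step 4: s <- (u * s)                 {1,2,3,4,5,6,7}
step 5: u <- (min(u, 5) + u)         {0,1,2,3,4,5,6,7}

Answer: 6 steps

u: 2,-18,-18,-18,-18,-18,-18,-18
s: 0,-9,-18,-27,-36,-45,-54,-63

steps = 6; useful = 40; efficiency = 40/48 = 5/6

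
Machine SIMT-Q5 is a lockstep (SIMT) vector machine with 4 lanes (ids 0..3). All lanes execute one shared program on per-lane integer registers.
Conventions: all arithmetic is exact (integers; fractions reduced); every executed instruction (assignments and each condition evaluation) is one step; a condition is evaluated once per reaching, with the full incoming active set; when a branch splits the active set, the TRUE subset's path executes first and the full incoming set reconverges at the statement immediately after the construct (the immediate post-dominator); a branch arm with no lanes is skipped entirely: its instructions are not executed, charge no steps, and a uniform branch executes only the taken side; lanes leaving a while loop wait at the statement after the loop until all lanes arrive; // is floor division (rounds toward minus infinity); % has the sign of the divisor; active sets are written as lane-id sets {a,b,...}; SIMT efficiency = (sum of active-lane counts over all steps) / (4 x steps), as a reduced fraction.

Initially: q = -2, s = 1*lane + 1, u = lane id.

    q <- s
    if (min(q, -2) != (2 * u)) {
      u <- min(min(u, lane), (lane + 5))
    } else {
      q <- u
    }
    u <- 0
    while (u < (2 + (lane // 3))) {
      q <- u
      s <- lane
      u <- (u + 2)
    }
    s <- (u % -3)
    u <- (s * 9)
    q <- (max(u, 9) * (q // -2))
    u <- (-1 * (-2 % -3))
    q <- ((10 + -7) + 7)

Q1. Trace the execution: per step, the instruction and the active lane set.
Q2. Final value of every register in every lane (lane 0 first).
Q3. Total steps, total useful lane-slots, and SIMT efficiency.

step 0: q <- s                       {0,1,2,3}
step 1: eval (min(q, -2) != (2 * u)) {0,1,2,3}
step 2: u <- min(min(u, lane), (lane + 5)) {0,1,2,3}
step 3: u <- 0                       {0,1,2,3}
step 4: eval (u < (2 + (lane // 3))) {0,1,2,3}
step 5: q <- u                       {0,1,2,3}
step 6: s <- lane                    {0,1,2,3}
step 7: u <- (u + 2)                 {0,1,2,3}
step 8: eval (u < (2 + (lane // 3))) {0,1,2,3}
step 9: q <- u                       {3}
step 10: s <- lane                    {3}
step 11: u <- (u + 2)                 {3}
step 12: eval (u < (2 + (lane // 3))) {3}
step 13: s <- (u % -3)                {0,1,2,3}
step 14: u <- (s * 9)                 {0,1,2,3}
step 15: q <- (max(u, 9) * (q // -2)) {0,1,2,3}
step 16: u <- (-1 * (-2 % -3))        {0,1,2,3}
step 17: q <- ((10 + -7) + 7)         {0,1,2,3}

Answer: 18 steps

q: 10,10,10,10
s: -1,-1,-1,-2
u: 2,2,2,2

steps = 18; useful = 60; efficiency = 60/72 = 5/6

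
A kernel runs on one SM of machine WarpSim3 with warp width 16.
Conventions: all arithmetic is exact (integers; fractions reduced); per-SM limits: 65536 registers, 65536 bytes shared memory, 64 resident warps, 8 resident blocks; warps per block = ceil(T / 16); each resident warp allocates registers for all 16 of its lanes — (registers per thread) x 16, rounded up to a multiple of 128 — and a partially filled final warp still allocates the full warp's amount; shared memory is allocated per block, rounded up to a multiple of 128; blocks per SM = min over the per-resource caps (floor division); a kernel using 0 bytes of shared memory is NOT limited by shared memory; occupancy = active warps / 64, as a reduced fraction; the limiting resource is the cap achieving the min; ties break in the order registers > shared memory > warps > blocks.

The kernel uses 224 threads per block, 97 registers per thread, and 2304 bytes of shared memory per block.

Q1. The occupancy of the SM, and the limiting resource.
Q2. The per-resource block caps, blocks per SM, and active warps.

Answer: occupancy 7/16, limited by registers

registers: 2 blocks
shared memory: 28 blocks
warps: 4 blocks
blocks: 8 blocks

Answer: 2 blocks, 28 active warps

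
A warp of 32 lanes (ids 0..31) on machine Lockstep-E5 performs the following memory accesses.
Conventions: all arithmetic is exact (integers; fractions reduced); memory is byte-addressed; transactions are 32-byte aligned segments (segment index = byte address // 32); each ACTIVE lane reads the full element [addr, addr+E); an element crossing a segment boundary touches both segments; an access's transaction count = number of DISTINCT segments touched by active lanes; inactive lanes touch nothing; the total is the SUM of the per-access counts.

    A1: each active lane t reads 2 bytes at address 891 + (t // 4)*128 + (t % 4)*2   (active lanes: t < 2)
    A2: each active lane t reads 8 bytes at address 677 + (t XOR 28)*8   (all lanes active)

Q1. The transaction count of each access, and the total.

A1: 1 transaction
A2: 9 transactions

Answer: 1,9; total 10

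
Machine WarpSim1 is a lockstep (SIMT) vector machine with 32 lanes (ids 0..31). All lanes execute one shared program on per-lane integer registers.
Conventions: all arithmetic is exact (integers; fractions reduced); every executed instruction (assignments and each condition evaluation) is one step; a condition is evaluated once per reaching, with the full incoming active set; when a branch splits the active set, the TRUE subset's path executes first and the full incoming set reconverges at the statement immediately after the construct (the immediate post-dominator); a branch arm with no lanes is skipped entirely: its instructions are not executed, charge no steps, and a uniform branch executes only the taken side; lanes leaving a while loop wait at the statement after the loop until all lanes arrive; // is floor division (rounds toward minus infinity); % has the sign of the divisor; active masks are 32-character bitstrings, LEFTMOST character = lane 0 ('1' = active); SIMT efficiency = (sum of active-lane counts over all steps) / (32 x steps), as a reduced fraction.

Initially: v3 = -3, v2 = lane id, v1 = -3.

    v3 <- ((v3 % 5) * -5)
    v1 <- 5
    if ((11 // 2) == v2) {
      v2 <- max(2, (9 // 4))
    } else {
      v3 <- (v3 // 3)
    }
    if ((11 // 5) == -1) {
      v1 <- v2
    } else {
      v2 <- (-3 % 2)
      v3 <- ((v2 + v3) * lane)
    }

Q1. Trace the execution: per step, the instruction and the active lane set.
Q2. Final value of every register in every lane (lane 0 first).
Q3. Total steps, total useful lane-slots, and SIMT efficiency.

step 0: v3 <- ((v3 % 5) * -5)        11111111111111111111111111111111
step 1: v1 <- 5                      11111111111111111111111111111111
step 2: eval ((11 // 2) == v2)       11111111111111111111111111111111
step 3: v2 <- max(2, (9 // 4))       00000100000000000000000000000000
step 4: v3 <- (v3 // 3)              11111011111111111111111111111111
step 5: eval ((11 // 5) == -1)       11111111111111111111111111111111
step 6: v2 <- (-3 % 2)               11111111111111111111111111111111
step 7: v3 <- ((v2 + v3) * lane)     11111111111111111111111111111111

Answer: 8 steps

v3: 0,-3,-6,-9,-12,-45,-18,-21,-24,-27,-30,-33,-36,-39,-42,-45,-48,-51,-54,-57,-60,-63,-66,-69,-72,-75,-78,-81,-84,-87,-90,-93
v2: 1,1,1,1,1,1,1,1,1,1,1,1,1,1,1,1,1,1,1,1,1,1,1,1,1,1,1,1,1,1,1,1
v1: 5,5,5,5,5,5,5,5,5,5,5,5,5,5,5,5,5,5,5,5,5,5,5,5,5,5,5,5,5,5,5,5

steps = 8; useful = 224; efficiency = 224/256 = 7/8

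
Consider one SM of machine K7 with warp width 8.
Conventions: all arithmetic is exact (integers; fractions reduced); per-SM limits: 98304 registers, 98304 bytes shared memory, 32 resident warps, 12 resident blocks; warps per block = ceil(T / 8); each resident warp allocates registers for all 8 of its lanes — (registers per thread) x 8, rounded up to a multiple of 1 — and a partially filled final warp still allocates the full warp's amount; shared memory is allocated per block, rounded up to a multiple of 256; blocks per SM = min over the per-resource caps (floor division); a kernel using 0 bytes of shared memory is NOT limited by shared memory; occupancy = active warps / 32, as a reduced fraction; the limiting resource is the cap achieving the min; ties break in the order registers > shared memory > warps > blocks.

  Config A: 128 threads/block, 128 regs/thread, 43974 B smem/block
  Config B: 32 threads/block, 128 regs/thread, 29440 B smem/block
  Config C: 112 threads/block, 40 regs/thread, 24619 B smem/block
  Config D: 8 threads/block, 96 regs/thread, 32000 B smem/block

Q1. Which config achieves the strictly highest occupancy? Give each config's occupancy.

occupancies: A 1, B 3/8, C 7/8, D 3/32

Answer: A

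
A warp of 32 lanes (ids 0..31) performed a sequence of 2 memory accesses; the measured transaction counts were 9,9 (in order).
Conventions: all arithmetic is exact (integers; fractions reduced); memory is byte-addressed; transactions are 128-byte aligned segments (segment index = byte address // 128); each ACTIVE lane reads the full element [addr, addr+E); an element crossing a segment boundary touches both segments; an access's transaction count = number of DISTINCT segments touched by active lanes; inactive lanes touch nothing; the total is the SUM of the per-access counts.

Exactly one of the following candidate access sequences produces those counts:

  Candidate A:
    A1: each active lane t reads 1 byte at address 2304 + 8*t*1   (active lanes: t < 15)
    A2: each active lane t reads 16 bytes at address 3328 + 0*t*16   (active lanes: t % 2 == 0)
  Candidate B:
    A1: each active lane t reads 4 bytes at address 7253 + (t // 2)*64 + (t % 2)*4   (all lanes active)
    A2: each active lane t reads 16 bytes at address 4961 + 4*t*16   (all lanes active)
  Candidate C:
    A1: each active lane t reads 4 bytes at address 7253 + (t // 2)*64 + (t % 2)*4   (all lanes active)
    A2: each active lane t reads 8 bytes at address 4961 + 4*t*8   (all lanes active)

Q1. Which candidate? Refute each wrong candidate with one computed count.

A: A1 gives 1 transaction, not 9
B: A2 gives 17 transactions, not 9
C: all counts match (9,9)

Answer: C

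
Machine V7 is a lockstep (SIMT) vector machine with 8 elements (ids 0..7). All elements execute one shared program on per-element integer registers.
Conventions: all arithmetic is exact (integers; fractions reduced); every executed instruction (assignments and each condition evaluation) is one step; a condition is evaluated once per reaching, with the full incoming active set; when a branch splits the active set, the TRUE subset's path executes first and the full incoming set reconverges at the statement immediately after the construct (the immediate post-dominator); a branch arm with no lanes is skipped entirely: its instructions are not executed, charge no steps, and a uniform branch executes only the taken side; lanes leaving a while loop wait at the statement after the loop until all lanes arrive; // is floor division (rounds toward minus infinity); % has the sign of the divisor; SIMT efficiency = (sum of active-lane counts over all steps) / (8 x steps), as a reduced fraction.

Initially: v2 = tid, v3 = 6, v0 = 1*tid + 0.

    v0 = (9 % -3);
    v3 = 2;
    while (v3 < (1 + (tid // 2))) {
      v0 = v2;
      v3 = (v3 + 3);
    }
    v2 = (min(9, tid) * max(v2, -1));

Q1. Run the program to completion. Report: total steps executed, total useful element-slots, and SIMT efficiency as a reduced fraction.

Answer: 7 steps, 44 useful, 11/14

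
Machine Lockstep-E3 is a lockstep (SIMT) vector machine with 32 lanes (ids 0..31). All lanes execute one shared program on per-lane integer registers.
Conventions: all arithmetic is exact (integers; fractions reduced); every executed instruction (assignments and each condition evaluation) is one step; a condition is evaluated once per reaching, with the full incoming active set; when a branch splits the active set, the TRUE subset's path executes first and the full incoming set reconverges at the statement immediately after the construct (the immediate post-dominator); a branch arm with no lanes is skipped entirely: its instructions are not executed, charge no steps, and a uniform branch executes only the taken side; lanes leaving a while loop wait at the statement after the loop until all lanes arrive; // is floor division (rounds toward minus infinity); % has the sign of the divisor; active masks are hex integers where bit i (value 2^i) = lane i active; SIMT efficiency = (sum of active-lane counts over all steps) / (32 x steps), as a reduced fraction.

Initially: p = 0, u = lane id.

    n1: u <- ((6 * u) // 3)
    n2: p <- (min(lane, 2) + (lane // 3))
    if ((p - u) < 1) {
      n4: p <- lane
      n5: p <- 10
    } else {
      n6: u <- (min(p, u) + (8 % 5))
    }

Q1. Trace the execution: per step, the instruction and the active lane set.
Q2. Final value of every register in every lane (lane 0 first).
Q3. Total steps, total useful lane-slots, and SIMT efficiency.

step 0: u <- ((6 * u) // 3)          0xffffffff
step 1: p <- (min(lane, 2) + (lane // 3)) 0xffffffff
step 2: eval ((p - u) < 1)           0xffffffff
step 3: p <- lane                    0xffffffff
step 4: p <- 10                      0xffffffff

Answer: 5 steps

p: 10,10,10,10,10,10,10,10,10,10,10,10,10,10,10,10,10,10,10,10,10,10,10,10,10,10,10,10,10,10,10,10
u: 0,2,4,6,8,10,12,14,16,18,20,22,24,26,28,30,32,34,36,38,40,42,44,46,48,50,52,54,56,58,60,62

steps = 5; useful = 160; efficiency = 160/160 = 1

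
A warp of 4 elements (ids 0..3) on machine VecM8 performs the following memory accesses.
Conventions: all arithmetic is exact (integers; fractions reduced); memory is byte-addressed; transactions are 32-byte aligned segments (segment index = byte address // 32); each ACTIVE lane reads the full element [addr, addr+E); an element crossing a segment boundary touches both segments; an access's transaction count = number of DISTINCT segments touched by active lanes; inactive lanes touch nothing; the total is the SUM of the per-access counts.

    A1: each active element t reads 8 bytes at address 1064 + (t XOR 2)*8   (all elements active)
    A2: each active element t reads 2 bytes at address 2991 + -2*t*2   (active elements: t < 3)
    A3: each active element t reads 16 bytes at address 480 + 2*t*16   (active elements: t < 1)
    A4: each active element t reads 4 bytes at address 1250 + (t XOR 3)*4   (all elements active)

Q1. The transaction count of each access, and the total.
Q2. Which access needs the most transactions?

A1: 2 transactions
A2: 1 transaction
A3: 1 transaction
A4: 1 transaction

Answer: 2,1,1,1; total 5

Answer: A1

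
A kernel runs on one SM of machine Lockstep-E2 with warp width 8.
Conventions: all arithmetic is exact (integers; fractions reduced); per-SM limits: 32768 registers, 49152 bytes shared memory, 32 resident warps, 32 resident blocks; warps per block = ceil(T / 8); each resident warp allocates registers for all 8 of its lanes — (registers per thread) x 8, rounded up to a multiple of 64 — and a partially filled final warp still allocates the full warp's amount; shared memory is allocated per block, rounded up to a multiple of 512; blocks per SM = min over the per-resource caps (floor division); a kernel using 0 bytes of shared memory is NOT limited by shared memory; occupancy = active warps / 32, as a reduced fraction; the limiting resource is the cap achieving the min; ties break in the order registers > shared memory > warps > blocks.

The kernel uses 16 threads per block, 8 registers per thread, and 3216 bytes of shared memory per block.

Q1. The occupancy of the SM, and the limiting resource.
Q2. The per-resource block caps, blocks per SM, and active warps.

Answer: occupancy 13/16, limited by shared memory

registers: 256 blocks
shared memory: 13 blocks
warps: 16 blocks
blocks: 32 blocks

Answer: 13 blocks, 26 active warps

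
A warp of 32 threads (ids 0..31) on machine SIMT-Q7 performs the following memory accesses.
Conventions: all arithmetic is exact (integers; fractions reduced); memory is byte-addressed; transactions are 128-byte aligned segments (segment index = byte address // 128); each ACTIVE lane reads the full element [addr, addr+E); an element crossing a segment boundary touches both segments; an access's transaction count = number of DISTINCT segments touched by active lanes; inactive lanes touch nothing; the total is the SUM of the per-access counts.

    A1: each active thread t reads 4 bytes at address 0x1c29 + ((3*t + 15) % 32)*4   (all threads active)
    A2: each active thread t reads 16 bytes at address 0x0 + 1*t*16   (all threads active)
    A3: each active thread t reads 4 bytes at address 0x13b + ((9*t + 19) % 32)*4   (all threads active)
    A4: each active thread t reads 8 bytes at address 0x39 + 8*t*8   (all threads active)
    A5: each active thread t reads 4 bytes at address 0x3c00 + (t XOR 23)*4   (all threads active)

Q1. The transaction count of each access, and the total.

A1: 2 transactions
A2: 4 transactions
A3: 2 transactions
A4: 17 transactions
A5: 1 transaction

Answer: 2,4,2,17,1; total 26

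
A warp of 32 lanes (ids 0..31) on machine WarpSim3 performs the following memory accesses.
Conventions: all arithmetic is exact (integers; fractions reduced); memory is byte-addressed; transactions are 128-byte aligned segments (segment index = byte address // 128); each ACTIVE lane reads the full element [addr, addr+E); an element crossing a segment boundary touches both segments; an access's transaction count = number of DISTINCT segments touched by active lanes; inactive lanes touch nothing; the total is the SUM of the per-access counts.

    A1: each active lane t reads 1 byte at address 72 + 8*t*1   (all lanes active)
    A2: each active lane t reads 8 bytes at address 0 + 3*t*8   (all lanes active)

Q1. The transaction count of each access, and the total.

A1: 3 transactions
A2: 6 transactions

Answer: 3,6; total 9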